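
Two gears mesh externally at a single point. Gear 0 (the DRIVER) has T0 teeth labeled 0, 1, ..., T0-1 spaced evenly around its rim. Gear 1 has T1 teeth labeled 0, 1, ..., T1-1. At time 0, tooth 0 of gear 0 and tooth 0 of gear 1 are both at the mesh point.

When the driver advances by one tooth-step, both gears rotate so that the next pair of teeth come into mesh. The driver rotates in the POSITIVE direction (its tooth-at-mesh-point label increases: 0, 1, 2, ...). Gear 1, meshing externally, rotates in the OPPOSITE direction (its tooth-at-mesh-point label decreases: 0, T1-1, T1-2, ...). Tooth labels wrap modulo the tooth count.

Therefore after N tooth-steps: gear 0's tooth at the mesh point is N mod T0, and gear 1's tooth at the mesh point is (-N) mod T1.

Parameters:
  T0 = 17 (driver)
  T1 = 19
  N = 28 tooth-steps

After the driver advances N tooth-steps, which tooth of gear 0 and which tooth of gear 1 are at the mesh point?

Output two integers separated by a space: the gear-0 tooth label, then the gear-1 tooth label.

Gear 0 (driver, T0=17): tooth at mesh = N mod T0
  28 = 1 * 17 + 11, so 28 mod 17 = 11
  gear 0 tooth = 11
Gear 1 (driven, T1=19): tooth at mesh = (-N) mod T1
  28 = 1 * 19 + 9, so 28 mod 19 = 9
  (-28) mod 19 = (-9) mod 19 = 19 - 9 = 10
Mesh after 28 steps: gear-0 tooth 11 meets gear-1 tooth 10

Answer: 11 10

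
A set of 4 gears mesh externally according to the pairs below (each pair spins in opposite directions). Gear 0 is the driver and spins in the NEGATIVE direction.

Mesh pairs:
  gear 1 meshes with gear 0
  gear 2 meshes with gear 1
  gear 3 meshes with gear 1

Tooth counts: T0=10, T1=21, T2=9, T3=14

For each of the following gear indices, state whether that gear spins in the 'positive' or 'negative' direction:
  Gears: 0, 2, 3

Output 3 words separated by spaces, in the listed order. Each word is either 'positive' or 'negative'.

Answer: negative negative negative

Derivation:
Gear 0 (driver): negative (depth 0)
  gear 1: meshes with gear 0 -> depth 1 -> positive (opposite of gear 0)
  gear 2: meshes with gear 1 -> depth 2 -> negative (opposite of gear 1)
  gear 3: meshes with gear 1 -> depth 2 -> negative (opposite of gear 1)
Queried indices 0, 2, 3 -> negative, negative, negative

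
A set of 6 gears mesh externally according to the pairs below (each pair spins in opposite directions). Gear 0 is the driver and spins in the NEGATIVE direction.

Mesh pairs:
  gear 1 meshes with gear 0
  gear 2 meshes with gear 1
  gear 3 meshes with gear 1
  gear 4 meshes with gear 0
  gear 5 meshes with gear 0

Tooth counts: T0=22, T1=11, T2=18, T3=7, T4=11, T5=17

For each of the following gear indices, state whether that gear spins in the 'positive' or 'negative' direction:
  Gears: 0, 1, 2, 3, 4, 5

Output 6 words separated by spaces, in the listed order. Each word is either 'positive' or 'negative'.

Gear 0 (driver): negative (depth 0)
  gear 1: meshes with gear 0 -> depth 1 -> positive (opposite of gear 0)
  gear 2: meshes with gear 1 -> depth 2 -> negative (opposite of gear 1)
  gear 3: meshes with gear 1 -> depth 2 -> negative (opposite of gear 1)
  gear 4: meshes with gear 0 -> depth 1 -> positive (opposite of gear 0)
  gear 5: meshes with gear 0 -> depth 1 -> positive (opposite of gear 0)
Queried indices 0, 1, 2, 3, 4, 5 -> negative, positive, negative, negative, positive, positive

Answer: negative positive negative negative positive positive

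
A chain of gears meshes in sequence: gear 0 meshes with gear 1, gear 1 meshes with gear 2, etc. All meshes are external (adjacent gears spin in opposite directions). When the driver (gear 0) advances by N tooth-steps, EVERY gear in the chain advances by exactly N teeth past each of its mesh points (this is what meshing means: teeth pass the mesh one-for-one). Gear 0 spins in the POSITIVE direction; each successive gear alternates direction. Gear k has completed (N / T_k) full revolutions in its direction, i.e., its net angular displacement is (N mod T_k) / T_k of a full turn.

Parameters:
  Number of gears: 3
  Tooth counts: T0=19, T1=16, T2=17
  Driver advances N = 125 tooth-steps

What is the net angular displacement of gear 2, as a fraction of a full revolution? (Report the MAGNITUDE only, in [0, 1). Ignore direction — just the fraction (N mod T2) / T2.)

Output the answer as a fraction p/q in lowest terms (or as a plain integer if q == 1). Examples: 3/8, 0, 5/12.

Chain of 3 gears, tooth counts: [19, 16, 17]
  gear 0: T0=19, direction=positive, advance = 125 mod 19 = 11 teeth = 11/19 turn
  gear 1: T1=16, direction=negative, advance = 125 mod 16 = 13 teeth = 13/16 turn
  gear 2: T2=17, direction=positive, advance = 125 mod 17 = 6 teeth = 6/17 turn
Gear 2: 125 mod 17 = 6
Fraction = 6 / 17 = 6/17 (gcd(6,17)=1) = 6/17

Answer: 6/17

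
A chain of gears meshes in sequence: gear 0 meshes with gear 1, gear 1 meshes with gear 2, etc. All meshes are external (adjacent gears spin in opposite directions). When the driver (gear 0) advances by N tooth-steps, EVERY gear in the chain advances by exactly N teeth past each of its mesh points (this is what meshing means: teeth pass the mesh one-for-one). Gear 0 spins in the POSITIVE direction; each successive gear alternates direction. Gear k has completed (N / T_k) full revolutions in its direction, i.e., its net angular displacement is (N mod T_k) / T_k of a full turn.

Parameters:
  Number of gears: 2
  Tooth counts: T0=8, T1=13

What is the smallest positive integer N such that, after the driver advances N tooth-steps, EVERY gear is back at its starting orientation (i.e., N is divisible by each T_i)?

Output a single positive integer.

Answer: 104

Derivation:
Gear k returns to start when N is a multiple of T_k.
All gears at start simultaneously when N is a common multiple of [8, 13]; the smallest such N is lcm(8, 13).
Start: lcm = T0 = 8
Fold in T1=13: gcd(8, 13) = 1; lcm(8, 13) = 8 * 13 / 1 = 104 / 1 = 104
Full cycle length = 104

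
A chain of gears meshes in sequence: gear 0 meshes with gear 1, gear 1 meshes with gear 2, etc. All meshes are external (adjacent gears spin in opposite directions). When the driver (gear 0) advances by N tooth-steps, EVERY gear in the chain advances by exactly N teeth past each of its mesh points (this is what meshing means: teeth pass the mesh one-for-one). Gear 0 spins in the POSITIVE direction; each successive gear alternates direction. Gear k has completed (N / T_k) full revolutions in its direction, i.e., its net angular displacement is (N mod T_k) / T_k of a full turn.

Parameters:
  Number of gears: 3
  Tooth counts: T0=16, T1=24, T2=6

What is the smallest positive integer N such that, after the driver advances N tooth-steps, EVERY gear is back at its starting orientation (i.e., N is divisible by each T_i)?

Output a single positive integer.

Answer: 48

Derivation:
Gear k returns to start when N is a multiple of T_k.
All gears at start simultaneously when N is a common multiple of [16, 24, 6]; the smallest such N is lcm(16, 24, 6).
Start: lcm = T0 = 16
Fold in T1=24: gcd(16, 24) = 8; lcm(16, 24) = 16 * 24 / 8 = 384 / 8 = 48
Fold in T2=6: gcd(48, 6) = 6; lcm(48, 6) = 48 * 6 / 6 = 288 / 6 = 48
Full cycle length = 48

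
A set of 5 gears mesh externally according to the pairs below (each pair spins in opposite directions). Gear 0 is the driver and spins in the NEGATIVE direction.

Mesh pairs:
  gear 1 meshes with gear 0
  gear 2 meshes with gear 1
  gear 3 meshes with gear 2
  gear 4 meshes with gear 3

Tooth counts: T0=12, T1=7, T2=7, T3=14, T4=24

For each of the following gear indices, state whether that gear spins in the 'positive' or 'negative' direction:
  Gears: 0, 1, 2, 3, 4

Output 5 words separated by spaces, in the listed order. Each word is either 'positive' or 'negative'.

Answer: negative positive negative positive negative

Derivation:
Gear 0 (driver): negative (depth 0)
  gear 1: meshes with gear 0 -> depth 1 -> positive (opposite of gear 0)
  gear 2: meshes with gear 1 -> depth 2 -> negative (opposite of gear 1)
  gear 3: meshes with gear 2 -> depth 3 -> positive (opposite of gear 2)
  gear 4: meshes with gear 3 -> depth 4 -> negative (opposite of gear 3)
Queried indices 0, 1, 2, 3, 4 -> negative, positive, negative, positive, negative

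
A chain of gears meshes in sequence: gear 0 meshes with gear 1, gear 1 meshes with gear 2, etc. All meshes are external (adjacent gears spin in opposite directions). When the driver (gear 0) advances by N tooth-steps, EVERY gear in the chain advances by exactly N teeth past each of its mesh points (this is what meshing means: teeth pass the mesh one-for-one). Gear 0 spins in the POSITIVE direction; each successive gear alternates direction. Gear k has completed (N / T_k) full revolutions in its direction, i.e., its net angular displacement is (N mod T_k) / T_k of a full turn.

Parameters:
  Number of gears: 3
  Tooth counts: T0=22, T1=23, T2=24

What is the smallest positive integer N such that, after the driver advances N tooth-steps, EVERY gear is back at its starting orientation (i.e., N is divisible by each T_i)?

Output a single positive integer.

Answer: 6072

Derivation:
Gear k returns to start when N is a multiple of T_k.
All gears at start simultaneously when N is a common multiple of [22, 23, 24]; the smallest such N is lcm(22, 23, 24).
Start: lcm = T0 = 22
Fold in T1=23: gcd(22, 23) = 1; lcm(22, 23) = 22 * 23 / 1 = 506 / 1 = 506
Fold in T2=24: gcd(506, 24) = 2; lcm(506, 24) = 506 * 24 / 2 = 12144 / 2 = 6072
Full cycle length = 6072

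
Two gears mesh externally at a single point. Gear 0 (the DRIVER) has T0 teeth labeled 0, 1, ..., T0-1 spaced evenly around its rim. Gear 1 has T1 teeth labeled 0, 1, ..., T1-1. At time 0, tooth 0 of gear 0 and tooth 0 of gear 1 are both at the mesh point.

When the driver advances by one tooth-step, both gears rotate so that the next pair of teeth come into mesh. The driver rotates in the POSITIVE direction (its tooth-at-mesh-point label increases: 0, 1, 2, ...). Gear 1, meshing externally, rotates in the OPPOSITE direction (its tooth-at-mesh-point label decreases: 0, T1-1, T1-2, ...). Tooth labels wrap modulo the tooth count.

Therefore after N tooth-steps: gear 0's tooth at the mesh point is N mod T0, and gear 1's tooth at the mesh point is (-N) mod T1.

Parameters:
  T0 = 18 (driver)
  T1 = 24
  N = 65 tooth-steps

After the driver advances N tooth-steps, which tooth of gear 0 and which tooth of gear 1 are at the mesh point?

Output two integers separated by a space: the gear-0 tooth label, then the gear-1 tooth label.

Gear 0 (driver, T0=18): tooth at mesh = N mod T0
  65 = 3 * 18 + 11, so 65 mod 18 = 11
  gear 0 tooth = 11
Gear 1 (driven, T1=24): tooth at mesh = (-N) mod T1
  65 = 2 * 24 + 17, so 65 mod 24 = 17
  (-65) mod 24 = (-17) mod 24 = 24 - 17 = 7
Mesh after 65 steps: gear-0 tooth 11 meets gear-1 tooth 7

Answer: 11 7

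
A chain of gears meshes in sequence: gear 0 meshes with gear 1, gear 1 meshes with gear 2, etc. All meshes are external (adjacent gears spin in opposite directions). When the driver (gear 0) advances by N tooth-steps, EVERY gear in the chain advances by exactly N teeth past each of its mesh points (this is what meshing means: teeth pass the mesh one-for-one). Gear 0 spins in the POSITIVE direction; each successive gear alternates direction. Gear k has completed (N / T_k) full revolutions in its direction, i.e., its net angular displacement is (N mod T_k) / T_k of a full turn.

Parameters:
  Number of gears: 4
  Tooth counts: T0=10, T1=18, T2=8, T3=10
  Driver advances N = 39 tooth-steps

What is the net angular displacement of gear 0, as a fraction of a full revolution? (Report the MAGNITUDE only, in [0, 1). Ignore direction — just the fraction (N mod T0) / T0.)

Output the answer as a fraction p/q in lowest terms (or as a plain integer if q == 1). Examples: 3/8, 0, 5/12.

Chain of 4 gears, tooth counts: [10, 18, 8, 10]
  gear 0: T0=10, direction=positive, advance = 39 mod 10 = 9 teeth = 9/10 turn
  gear 1: T1=18, direction=negative, advance = 39 mod 18 = 3 teeth = 3/18 turn
  gear 2: T2=8, direction=positive, advance = 39 mod 8 = 7 teeth = 7/8 turn
  gear 3: T3=10, direction=negative, advance = 39 mod 10 = 9 teeth = 9/10 turn
Gear 0: 39 mod 10 = 9
Fraction = 9 / 10 = 9/10 (gcd(9,10)=1) = 9/10

Answer: 9/10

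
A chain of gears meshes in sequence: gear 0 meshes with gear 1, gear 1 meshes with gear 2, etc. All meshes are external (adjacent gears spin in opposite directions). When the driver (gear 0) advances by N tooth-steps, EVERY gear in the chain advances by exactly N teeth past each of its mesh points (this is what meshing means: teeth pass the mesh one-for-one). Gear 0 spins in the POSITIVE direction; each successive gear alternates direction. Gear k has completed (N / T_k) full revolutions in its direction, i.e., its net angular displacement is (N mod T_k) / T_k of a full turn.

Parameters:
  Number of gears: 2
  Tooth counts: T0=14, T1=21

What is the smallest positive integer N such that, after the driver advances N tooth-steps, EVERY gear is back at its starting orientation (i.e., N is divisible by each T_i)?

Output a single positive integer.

Gear k returns to start when N is a multiple of T_k.
All gears at start simultaneously when N is a common multiple of [14, 21]; the smallest such N is lcm(14, 21).
Start: lcm = T0 = 14
Fold in T1=21: gcd(14, 21) = 7; lcm(14, 21) = 14 * 21 / 7 = 294 / 7 = 42
Full cycle length = 42

Answer: 42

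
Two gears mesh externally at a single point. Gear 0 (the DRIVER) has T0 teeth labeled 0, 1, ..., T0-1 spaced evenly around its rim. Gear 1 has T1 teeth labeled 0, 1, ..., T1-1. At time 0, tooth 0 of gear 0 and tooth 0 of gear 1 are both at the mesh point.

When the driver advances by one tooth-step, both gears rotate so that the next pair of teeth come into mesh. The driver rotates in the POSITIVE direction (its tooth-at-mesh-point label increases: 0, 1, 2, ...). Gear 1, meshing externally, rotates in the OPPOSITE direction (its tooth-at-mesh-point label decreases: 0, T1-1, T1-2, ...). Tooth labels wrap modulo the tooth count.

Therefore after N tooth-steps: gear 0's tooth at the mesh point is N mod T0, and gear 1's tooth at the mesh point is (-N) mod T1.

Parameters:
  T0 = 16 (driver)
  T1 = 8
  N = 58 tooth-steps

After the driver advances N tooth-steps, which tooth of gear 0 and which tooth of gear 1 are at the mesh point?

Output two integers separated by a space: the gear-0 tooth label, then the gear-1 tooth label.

Answer: 10 6

Derivation:
Gear 0 (driver, T0=16): tooth at mesh = N mod T0
  58 = 3 * 16 + 10, so 58 mod 16 = 10
  gear 0 tooth = 10
Gear 1 (driven, T1=8): tooth at mesh = (-N) mod T1
  58 = 7 * 8 + 2, so 58 mod 8 = 2
  (-58) mod 8 = (-2) mod 8 = 8 - 2 = 6
Mesh after 58 steps: gear-0 tooth 10 meets gear-1 tooth 6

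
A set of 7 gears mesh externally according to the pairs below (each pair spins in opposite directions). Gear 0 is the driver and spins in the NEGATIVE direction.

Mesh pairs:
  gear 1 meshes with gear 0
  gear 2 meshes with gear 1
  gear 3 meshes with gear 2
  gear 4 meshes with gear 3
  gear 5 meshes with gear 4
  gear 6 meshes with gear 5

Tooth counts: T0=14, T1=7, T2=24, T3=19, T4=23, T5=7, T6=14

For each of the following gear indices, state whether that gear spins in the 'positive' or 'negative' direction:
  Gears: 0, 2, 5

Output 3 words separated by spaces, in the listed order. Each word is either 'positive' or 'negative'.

Gear 0 (driver): negative (depth 0)
  gear 1: meshes with gear 0 -> depth 1 -> positive (opposite of gear 0)
  gear 2: meshes with gear 1 -> depth 2 -> negative (opposite of gear 1)
  gear 3: meshes with gear 2 -> depth 3 -> positive (opposite of gear 2)
  gear 4: meshes with gear 3 -> depth 4 -> negative (opposite of gear 3)
  gear 5: meshes with gear 4 -> depth 5 -> positive (opposite of gear 4)
  gear 6: meshes with gear 5 -> depth 6 -> negative (opposite of gear 5)
Queried indices 0, 2, 5 -> negative, negative, positive

Answer: negative negative positive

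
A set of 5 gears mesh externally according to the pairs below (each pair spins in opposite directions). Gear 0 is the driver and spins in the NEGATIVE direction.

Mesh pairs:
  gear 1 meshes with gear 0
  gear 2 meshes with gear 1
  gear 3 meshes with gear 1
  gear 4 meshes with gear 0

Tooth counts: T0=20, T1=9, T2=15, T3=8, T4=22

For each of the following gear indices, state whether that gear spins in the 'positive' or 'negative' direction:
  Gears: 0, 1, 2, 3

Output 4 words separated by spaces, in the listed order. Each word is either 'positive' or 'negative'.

Gear 0 (driver): negative (depth 0)
  gear 1: meshes with gear 0 -> depth 1 -> positive (opposite of gear 0)
  gear 2: meshes with gear 1 -> depth 2 -> negative (opposite of gear 1)
  gear 3: meshes with gear 1 -> depth 2 -> negative (opposite of gear 1)
  gear 4: meshes with gear 0 -> depth 1 -> positive (opposite of gear 0)
Queried indices 0, 1, 2, 3 -> negative, positive, negative, negative

Answer: negative positive negative negative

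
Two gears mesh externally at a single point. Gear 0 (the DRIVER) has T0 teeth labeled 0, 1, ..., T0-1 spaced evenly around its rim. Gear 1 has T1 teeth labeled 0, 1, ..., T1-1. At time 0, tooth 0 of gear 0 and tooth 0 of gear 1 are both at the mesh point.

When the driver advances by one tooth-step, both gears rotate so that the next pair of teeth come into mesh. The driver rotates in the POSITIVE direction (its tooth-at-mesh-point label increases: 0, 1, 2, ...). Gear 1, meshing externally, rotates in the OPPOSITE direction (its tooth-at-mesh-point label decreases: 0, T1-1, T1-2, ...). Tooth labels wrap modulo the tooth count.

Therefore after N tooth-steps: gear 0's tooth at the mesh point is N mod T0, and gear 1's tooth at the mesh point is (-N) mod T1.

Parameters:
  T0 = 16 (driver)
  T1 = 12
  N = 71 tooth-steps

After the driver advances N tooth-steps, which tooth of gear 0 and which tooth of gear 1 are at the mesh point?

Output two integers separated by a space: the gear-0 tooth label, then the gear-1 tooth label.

Gear 0 (driver, T0=16): tooth at mesh = N mod T0
  71 = 4 * 16 + 7, so 71 mod 16 = 7
  gear 0 tooth = 7
Gear 1 (driven, T1=12): tooth at mesh = (-N) mod T1
  71 = 5 * 12 + 11, so 71 mod 12 = 11
  (-71) mod 12 = (-11) mod 12 = 12 - 11 = 1
Mesh after 71 steps: gear-0 tooth 7 meets gear-1 tooth 1

Answer: 7 1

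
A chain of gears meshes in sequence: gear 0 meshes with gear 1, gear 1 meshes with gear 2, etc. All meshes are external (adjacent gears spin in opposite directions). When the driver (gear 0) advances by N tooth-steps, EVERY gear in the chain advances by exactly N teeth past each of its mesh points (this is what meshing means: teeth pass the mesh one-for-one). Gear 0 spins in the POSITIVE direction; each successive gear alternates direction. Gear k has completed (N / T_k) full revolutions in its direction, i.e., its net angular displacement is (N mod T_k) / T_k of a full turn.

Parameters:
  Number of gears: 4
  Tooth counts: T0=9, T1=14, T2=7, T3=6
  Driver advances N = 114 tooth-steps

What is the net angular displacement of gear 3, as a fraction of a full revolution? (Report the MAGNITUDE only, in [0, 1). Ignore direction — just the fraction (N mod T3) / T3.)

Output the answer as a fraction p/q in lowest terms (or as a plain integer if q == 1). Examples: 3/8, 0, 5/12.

Answer: 0

Derivation:
Chain of 4 gears, tooth counts: [9, 14, 7, 6]
  gear 0: T0=9, direction=positive, advance = 114 mod 9 = 6 teeth = 6/9 turn
  gear 1: T1=14, direction=negative, advance = 114 mod 14 = 2 teeth = 2/14 turn
  gear 2: T2=7, direction=positive, advance = 114 mod 7 = 2 teeth = 2/7 turn
  gear 3: T3=6, direction=negative, advance = 114 mod 6 = 0 teeth = 0/6 turn
Gear 3: 114 mod 6 = 0
Fraction = 0 / 6 = 0/1 (gcd(0,6)=6) = 0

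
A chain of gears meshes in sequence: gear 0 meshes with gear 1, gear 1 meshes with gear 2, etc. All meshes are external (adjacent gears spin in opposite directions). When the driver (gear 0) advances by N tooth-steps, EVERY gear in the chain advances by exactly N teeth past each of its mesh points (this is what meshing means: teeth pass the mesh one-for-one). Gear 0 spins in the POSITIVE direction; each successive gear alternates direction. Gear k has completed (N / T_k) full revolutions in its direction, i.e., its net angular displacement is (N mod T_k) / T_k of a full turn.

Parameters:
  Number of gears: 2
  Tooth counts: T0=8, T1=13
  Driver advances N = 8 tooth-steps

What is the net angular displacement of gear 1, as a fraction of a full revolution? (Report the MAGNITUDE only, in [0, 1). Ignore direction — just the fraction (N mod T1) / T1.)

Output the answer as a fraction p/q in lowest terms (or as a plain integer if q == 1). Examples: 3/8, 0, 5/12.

Chain of 2 gears, tooth counts: [8, 13]
  gear 0: T0=8, direction=positive, advance = 8 mod 8 = 0 teeth = 0/8 turn
  gear 1: T1=13, direction=negative, advance = 8 mod 13 = 8 teeth = 8/13 turn
Gear 1: 8 mod 13 = 8
Fraction = 8 / 13 = 8/13 (gcd(8,13)=1) = 8/13

Answer: 8/13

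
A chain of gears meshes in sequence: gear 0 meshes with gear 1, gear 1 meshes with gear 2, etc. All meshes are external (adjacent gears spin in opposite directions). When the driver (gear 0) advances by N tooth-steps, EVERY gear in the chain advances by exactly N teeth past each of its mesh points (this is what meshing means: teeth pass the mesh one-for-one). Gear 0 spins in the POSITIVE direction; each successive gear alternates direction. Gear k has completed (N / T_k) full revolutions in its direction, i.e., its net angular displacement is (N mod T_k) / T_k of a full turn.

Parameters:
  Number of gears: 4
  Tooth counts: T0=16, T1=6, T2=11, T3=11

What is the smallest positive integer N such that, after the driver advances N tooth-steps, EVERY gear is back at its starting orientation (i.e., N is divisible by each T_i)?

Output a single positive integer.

Answer: 528

Derivation:
Gear k returns to start when N is a multiple of T_k.
All gears at start simultaneously when N is a common multiple of [16, 6, 11, 11]; the smallest such N is lcm(16, 6, 11, 11).
Start: lcm = T0 = 16
Fold in T1=6: gcd(16, 6) = 2; lcm(16, 6) = 16 * 6 / 2 = 96 / 2 = 48
Fold in T2=11: gcd(48, 11) = 1; lcm(48, 11) = 48 * 11 / 1 = 528 / 1 = 528
Fold in T3=11: gcd(528, 11) = 11; lcm(528, 11) = 528 * 11 / 11 = 5808 / 11 = 528
Full cycle length = 528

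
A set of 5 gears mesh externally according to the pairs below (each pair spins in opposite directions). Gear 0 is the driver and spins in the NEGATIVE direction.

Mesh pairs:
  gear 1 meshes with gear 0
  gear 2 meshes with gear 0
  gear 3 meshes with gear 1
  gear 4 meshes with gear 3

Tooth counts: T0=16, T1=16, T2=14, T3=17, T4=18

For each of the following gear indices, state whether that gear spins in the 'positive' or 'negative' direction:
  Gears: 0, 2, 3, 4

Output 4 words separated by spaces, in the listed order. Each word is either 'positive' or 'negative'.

Gear 0 (driver): negative (depth 0)
  gear 1: meshes with gear 0 -> depth 1 -> positive (opposite of gear 0)
  gear 2: meshes with gear 0 -> depth 1 -> positive (opposite of gear 0)
  gear 3: meshes with gear 1 -> depth 2 -> negative (opposite of gear 1)
  gear 4: meshes with gear 3 -> depth 3 -> positive (opposite of gear 3)
Queried indices 0, 2, 3, 4 -> negative, positive, negative, positive

Answer: negative positive negative positive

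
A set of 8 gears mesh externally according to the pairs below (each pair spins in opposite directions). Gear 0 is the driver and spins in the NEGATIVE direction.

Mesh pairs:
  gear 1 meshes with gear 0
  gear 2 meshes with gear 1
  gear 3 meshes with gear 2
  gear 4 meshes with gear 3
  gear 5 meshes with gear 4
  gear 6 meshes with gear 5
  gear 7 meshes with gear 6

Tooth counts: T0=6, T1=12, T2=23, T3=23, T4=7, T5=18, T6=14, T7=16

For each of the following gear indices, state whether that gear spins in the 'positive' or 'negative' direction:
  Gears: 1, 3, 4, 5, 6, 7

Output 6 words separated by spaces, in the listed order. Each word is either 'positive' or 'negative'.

Gear 0 (driver): negative (depth 0)
  gear 1: meshes with gear 0 -> depth 1 -> positive (opposite of gear 0)
  gear 2: meshes with gear 1 -> depth 2 -> negative (opposite of gear 1)
  gear 3: meshes with gear 2 -> depth 3 -> positive (opposite of gear 2)
  gear 4: meshes with gear 3 -> depth 4 -> negative (opposite of gear 3)
  gear 5: meshes with gear 4 -> depth 5 -> positive (opposite of gear 4)
  gear 6: meshes with gear 5 -> depth 6 -> negative (opposite of gear 5)
  gear 7: meshes with gear 6 -> depth 7 -> positive (opposite of gear 6)
Queried indices 1, 3, 4, 5, 6, 7 -> positive, positive, negative, positive, negative, positive

Answer: positive positive negative positive negative positive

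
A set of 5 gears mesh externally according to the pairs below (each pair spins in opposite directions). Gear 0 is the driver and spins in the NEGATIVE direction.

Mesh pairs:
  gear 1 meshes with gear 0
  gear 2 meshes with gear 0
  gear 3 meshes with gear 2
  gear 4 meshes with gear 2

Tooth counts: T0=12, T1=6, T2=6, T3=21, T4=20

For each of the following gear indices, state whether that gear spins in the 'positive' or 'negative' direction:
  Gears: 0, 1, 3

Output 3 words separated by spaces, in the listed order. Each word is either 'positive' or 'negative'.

Gear 0 (driver): negative (depth 0)
  gear 1: meshes with gear 0 -> depth 1 -> positive (opposite of gear 0)
  gear 2: meshes with gear 0 -> depth 1 -> positive (opposite of gear 0)
  gear 3: meshes with gear 2 -> depth 2 -> negative (opposite of gear 2)
  gear 4: meshes with gear 2 -> depth 2 -> negative (opposite of gear 2)
Queried indices 0, 1, 3 -> negative, positive, negative

Answer: negative positive negative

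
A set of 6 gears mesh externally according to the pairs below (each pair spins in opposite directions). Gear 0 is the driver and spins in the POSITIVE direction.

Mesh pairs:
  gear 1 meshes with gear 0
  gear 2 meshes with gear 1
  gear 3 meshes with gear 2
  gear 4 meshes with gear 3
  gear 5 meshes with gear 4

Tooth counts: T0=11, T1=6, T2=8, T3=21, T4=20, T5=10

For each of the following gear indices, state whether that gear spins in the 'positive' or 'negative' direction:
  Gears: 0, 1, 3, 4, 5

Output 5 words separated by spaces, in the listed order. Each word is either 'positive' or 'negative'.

Answer: positive negative negative positive negative

Derivation:
Gear 0 (driver): positive (depth 0)
  gear 1: meshes with gear 0 -> depth 1 -> negative (opposite of gear 0)
  gear 2: meshes with gear 1 -> depth 2 -> positive (opposite of gear 1)
  gear 3: meshes with gear 2 -> depth 3 -> negative (opposite of gear 2)
  gear 4: meshes with gear 3 -> depth 4 -> positive (opposite of gear 3)
  gear 5: meshes with gear 4 -> depth 5 -> negative (opposite of gear 4)
Queried indices 0, 1, 3, 4, 5 -> positive, negative, negative, positive, negative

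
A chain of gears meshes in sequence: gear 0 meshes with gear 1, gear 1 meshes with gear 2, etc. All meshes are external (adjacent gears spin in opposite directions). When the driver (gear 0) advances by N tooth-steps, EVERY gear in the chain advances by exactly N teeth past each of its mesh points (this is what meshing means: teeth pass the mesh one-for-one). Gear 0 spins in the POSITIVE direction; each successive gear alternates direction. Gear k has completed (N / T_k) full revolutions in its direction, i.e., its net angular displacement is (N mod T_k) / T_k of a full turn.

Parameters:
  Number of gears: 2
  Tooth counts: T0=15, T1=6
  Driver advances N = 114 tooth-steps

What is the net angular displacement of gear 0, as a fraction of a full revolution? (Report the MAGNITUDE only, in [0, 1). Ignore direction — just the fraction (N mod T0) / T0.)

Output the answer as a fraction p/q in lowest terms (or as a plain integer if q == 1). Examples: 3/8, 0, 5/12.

Answer: 3/5

Derivation:
Chain of 2 gears, tooth counts: [15, 6]
  gear 0: T0=15, direction=positive, advance = 114 mod 15 = 9 teeth = 9/15 turn
  gear 1: T1=6, direction=negative, advance = 114 mod 6 = 0 teeth = 0/6 turn
Gear 0: 114 mod 15 = 9
Fraction = 9 / 15 = 3/5 (gcd(9,15)=3) = 3/5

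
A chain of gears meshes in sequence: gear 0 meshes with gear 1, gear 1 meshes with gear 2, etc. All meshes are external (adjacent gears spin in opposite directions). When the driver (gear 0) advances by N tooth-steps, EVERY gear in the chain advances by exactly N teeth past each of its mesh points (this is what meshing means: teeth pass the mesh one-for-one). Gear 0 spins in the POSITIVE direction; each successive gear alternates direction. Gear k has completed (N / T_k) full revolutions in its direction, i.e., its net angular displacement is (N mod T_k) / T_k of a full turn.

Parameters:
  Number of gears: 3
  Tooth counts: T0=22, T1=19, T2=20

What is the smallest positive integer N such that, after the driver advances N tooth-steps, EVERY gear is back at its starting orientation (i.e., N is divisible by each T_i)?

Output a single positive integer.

Gear k returns to start when N is a multiple of T_k.
All gears at start simultaneously when N is a common multiple of [22, 19, 20]; the smallest such N is lcm(22, 19, 20).
Start: lcm = T0 = 22
Fold in T1=19: gcd(22, 19) = 1; lcm(22, 19) = 22 * 19 / 1 = 418 / 1 = 418
Fold in T2=20: gcd(418, 20) = 2; lcm(418, 20) = 418 * 20 / 2 = 8360 / 2 = 4180
Full cycle length = 4180

Answer: 4180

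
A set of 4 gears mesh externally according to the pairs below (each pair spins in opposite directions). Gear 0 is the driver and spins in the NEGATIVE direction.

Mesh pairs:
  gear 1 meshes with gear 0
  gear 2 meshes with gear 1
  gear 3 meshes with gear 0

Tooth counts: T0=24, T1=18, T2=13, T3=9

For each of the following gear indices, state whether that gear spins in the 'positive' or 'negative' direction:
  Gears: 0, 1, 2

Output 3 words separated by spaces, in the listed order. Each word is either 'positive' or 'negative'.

Answer: negative positive negative

Derivation:
Gear 0 (driver): negative (depth 0)
  gear 1: meshes with gear 0 -> depth 1 -> positive (opposite of gear 0)
  gear 2: meshes with gear 1 -> depth 2 -> negative (opposite of gear 1)
  gear 3: meshes with gear 0 -> depth 1 -> positive (opposite of gear 0)
Queried indices 0, 1, 2 -> negative, positive, negative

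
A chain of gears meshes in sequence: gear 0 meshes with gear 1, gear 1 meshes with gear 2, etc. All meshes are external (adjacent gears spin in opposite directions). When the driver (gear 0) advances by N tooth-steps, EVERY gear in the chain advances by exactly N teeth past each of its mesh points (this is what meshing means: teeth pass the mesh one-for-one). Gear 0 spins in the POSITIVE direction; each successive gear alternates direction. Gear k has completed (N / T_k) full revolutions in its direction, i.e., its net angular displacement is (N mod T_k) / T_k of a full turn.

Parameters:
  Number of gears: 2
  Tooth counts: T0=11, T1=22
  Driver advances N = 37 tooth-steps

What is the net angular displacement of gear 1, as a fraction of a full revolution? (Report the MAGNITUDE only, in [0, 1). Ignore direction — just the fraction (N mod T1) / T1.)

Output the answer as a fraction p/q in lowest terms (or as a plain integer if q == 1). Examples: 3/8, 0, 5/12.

Chain of 2 gears, tooth counts: [11, 22]
  gear 0: T0=11, direction=positive, advance = 37 mod 11 = 4 teeth = 4/11 turn
  gear 1: T1=22, direction=negative, advance = 37 mod 22 = 15 teeth = 15/22 turn
Gear 1: 37 mod 22 = 15
Fraction = 15 / 22 = 15/22 (gcd(15,22)=1) = 15/22

Answer: 15/22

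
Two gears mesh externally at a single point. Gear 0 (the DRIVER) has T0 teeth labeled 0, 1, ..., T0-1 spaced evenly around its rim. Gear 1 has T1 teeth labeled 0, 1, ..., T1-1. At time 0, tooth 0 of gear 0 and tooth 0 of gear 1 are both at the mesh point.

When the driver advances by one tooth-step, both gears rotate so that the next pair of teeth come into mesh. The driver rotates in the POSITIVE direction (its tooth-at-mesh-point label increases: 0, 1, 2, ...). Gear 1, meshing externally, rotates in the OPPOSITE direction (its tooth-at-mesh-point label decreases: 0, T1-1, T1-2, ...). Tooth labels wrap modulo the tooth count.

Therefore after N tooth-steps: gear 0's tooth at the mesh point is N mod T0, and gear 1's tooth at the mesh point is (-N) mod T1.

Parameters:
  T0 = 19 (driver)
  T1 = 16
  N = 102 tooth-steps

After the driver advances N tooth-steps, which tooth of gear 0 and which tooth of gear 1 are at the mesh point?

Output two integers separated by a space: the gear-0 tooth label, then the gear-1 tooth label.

Answer: 7 10

Derivation:
Gear 0 (driver, T0=19): tooth at mesh = N mod T0
  102 = 5 * 19 + 7, so 102 mod 19 = 7
  gear 0 tooth = 7
Gear 1 (driven, T1=16): tooth at mesh = (-N) mod T1
  102 = 6 * 16 + 6, so 102 mod 16 = 6
  (-102) mod 16 = (-6) mod 16 = 16 - 6 = 10
Mesh after 102 steps: gear-0 tooth 7 meets gear-1 tooth 10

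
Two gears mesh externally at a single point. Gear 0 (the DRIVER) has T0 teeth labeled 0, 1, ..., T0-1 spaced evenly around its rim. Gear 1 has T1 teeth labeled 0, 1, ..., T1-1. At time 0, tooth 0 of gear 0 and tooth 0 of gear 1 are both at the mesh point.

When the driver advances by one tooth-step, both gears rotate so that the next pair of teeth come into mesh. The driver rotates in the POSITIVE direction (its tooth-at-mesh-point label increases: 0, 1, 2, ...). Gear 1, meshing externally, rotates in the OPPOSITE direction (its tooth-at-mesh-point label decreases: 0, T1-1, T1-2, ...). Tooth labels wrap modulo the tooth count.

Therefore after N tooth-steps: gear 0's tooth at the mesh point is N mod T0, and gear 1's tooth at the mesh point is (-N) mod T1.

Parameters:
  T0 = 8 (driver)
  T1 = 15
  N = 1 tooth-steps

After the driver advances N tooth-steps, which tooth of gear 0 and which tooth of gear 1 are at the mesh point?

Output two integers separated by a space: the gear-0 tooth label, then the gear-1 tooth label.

Answer: 1 14

Derivation:
Gear 0 (driver, T0=8): tooth at mesh = N mod T0
  1 = 0 * 8 + 1, so 1 mod 8 = 1
  gear 0 tooth = 1
Gear 1 (driven, T1=15): tooth at mesh = (-N) mod T1
  1 = 0 * 15 + 1, so 1 mod 15 = 1
  (-1) mod 15 = (-1) mod 15 = 15 - 1 = 14
Mesh after 1 steps: gear-0 tooth 1 meets gear-1 tooth 14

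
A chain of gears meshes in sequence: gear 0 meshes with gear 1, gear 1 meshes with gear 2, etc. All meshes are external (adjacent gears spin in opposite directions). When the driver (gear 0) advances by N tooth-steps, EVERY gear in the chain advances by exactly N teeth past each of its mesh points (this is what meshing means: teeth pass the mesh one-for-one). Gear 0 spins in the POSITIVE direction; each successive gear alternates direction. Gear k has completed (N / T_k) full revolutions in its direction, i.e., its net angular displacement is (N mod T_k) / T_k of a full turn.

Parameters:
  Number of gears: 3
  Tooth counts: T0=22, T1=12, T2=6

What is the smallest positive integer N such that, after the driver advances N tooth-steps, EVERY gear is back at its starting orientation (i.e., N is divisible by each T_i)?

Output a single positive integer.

Answer: 132

Derivation:
Gear k returns to start when N is a multiple of T_k.
All gears at start simultaneously when N is a common multiple of [22, 12, 6]; the smallest such N is lcm(22, 12, 6).
Start: lcm = T0 = 22
Fold in T1=12: gcd(22, 12) = 2; lcm(22, 12) = 22 * 12 / 2 = 264 / 2 = 132
Fold in T2=6: gcd(132, 6) = 6; lcm(132, 6) = 132 * 6 / 6 = 792 / 6 = 132
Full cycle length = 132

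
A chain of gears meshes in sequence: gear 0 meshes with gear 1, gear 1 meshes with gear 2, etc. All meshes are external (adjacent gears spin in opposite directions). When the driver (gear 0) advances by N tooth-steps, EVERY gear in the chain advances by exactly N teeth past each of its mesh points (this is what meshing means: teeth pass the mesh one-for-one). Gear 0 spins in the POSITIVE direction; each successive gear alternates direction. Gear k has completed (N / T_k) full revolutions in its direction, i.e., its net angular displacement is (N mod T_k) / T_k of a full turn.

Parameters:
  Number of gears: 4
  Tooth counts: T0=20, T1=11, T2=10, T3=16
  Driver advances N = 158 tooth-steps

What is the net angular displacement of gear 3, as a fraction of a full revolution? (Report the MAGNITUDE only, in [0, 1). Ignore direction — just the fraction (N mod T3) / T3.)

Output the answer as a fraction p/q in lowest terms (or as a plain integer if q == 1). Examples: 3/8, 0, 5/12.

Answer: 7/8

Derivation:
Chain of 4 gears, tooth counts: [20, 11, 10, 16]
  gear 0: T0=20, direction=positive, advance = 158 mod 20 = 18 teeth = 18/20 turn
  gear 1: T1=11, direction=negative, advance = 158 mod 11 = 4 teeth = 4/11 turn
  gear 2: T2=10, direction=positive, advance = 158 mod 10 = 8 teeth = 8/10 turn
  gear 3: T3=16, direction=negative, advance = 158 mod 16 = 14 teeth = 14/16 turn
Gear 3: 158 mod 16 = 14
Fraction = 14 / 16 = 7/8 (gcd(14,16)=2) = 7/8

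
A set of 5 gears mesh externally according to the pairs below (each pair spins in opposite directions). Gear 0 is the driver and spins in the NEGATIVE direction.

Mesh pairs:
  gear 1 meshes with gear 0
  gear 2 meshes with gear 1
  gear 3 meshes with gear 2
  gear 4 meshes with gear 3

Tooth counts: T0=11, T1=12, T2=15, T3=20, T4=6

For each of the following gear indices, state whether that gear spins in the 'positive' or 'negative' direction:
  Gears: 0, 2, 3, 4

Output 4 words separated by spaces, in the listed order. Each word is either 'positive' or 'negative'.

Gear 0 (driver): negative (depth 0)
  gear 1: meshes with gear 0 -> depth 1 -> positive (opposite of gear 0)
  gear 2: meshes with gear 1 -> depth 2 -> negative (opposite of gear 1)
  gear 3: meshes with gear 2 -> depth 3 -> positive (opposite of gear 2)
  gear 4: meshes with gear 3 -> depth 4 -> negative (opposite of gear 3)
Queried indices 0, 2, 3, 4 -> negative, negative, positive, negative

Answer: negative negative positive negative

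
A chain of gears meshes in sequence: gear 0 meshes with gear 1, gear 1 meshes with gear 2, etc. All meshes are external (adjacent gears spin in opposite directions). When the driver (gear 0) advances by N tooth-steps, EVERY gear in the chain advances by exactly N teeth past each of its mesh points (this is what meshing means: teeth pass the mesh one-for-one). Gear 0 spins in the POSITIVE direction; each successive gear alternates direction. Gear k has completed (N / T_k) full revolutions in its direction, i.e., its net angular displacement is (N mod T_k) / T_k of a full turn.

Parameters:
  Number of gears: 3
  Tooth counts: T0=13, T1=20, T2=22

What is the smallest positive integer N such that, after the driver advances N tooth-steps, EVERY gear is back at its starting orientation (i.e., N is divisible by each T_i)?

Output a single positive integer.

Gear k returns to start when N is a multiple of T_k.
All gears at start simultaneously when N is a common multiple of [13, 20, 22]; the smallest such N is lcm(13, 20, 22).
Start: lcm = T0 = 13
Fold in T1=20: gcd(13, 20) = 1; lcm(13, 20) = 13 * 20 / 1 = 260 / 1 = 260
Fold in T2=22: gcd(260, 22) = 2; lcm(260, 22) = 260 * 22 / 2 = 5720 / 2 = 2860
Full cycle length = 2860

Answer: 2860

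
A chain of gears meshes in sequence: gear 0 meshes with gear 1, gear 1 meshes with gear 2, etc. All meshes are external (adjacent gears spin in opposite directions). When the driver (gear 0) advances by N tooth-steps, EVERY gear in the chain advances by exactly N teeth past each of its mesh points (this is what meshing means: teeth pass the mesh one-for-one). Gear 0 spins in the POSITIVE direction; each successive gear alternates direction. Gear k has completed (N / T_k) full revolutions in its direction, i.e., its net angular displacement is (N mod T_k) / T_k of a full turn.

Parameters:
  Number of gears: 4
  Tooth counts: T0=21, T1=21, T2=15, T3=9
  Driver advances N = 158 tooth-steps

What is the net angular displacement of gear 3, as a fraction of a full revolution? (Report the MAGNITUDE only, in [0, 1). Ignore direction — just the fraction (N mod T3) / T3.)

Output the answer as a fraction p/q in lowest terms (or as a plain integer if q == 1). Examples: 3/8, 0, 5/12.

Answer: 5/9

Derivation:
Chain of 4 gears, tooth counts: [21, 21, 15, 9]
  gear 0: T0=21, direction=positive, advance = 158 mod 21 = 11 teeth = 11/21 turn
  gear 1: T1=21, direction=negative, advance = 158 mod 21 = 11 teeth = 11/21 turn
  gear 2: T2=15, direction=positive, advance = 158 mod 15 = 8 teeth = 8/15 turn
  gear 3: T3=9, direction=negative, advance = 158 mod 9 = 5 teeth = 5/9 turn
Gear 3: 158 mod 9 = 5
Fraction = 5 / 9 = 5/9 (gcd(5,9)=1) = 5/9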